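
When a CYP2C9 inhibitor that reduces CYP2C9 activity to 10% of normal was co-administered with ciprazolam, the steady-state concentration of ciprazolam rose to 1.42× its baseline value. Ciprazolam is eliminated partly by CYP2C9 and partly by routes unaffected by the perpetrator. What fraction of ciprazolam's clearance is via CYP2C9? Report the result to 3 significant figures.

0.329

Call the CYP2C9 fraction fm. After the interaction, CL_new/CL_old = fm × 0.1 + (1 − fm).
Steady-state concentration ratio = 1 / (new CL fraction), so new CL fraction = 1 / 1.42 = 0.7042.
fm × 0.1 + 1 − fm = 0.7042  ⇒  fm × (0.1 − 1) = −0.2958  ⇒  fm = 0.329.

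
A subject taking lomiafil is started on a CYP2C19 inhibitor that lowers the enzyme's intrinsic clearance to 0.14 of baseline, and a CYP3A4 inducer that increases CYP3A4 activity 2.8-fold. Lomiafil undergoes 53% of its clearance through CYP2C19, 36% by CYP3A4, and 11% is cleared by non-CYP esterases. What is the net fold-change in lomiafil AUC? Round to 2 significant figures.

0.84

CYP2C19: 0.53 × 0.14 = 0.0742
CYP3A4: 0.36 × 2.8 = 1.008
Other: 0.11 (unchanged)
CL_new/CL_old = 0.0742 + 1.008 + 0.11 = 1.1922.
Net AUC ratio = 1 / 1.1922 = 0.84.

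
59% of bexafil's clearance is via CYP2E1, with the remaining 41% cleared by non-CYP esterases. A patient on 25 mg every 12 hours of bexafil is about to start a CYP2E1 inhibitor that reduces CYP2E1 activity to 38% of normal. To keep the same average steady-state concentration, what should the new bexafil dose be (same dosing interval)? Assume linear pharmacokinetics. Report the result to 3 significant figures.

CYP2E1: 0.59 × 0.38 = 0.2242
Other: 0.41 (unchanged)
New clearance relative to baseline: 0.2242 + 0.41 = 0.6342.
Exposure is unchanged when dose changes in proportion to clearance. New dose = 25 mg × 0.6342 = 15.9 mg.

15.9 mg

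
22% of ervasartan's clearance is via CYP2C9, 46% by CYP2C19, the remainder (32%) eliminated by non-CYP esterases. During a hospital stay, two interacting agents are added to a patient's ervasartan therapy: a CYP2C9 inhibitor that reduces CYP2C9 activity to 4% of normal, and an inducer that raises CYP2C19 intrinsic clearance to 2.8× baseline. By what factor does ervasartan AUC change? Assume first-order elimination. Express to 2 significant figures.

The CYP2C9 pathway (22% of clearance) falls to 0.04× activity: 0.22 × 0.04 = 0.0088.
The CYP2C19 pathway (46% of clearance) rises to 2.8× activity: 0.46 × 2.8 = 1.288.
The remaining 32% of clearance is unaffected.
Relative clearance = 0.0088 + 1.288 + 0.32 = 1.6168.
Net AUC ratio = 1 / 1.6168 = 0.62.

0.62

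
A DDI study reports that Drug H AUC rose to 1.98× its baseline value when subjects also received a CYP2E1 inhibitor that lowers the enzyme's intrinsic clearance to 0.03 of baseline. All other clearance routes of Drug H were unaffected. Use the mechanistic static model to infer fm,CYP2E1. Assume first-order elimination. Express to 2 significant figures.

Write x for the fraction cleared via CYP2E1. The observed AUC change means clearance fell to 1/1.98 = 0.5051 of baseline.
Setting x·0.03 + (1 − x) = 0.5051 and solving: x = (0.5051 − 1)/(0.03 − 1) = 0.51.

0.51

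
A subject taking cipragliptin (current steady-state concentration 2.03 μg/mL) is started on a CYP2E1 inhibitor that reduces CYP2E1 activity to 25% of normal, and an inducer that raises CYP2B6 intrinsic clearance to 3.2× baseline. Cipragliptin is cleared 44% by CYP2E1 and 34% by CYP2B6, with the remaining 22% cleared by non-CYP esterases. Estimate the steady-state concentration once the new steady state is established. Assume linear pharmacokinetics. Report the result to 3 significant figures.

1.43 μg/mL

The CYP2E1 pathway (44% of clearance) is reduced to 0.25× activity: 0.44 × 0.25 = 0.11.
The CYP2B6 pathway (34% of clearance) rises to 3.2× activity: 0.34 × 3.2 = 1.088.
Non-CYP routes (22%) are unchanged.
New clearance relative to baseline: 0.11 + 1.088 + 0.22 = 1.418.
New steady-state concentration = 2.03 / 1.418 = 1.43 μg/mL (concentration scales inversely with clearance).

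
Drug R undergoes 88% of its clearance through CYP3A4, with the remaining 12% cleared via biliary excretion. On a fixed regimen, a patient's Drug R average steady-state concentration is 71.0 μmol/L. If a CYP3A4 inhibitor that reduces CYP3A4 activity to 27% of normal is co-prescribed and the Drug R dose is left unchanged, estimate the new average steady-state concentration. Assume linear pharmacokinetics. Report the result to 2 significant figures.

The CYP3A4 pathway (88% of clearance) drops to 0.27× activity: 0.88 × 0.27 = 0.2376.
The remaining 12% of clearance is unaffected.
CL_new/CL_old = 0.2376 + 0.12 = 0.3576.
Average steady-state concentration ∝ 1/CL, so new value = 71.0 / 0.3576 = 2.0 × 10² μmol/L.

2.0 × 10² μmol/L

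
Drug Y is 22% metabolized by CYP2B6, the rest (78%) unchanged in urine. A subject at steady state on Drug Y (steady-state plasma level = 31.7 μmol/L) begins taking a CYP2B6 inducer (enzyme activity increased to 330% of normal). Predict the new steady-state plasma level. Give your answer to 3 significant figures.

The CYP2B6 pathway (22% of clearance) rises to 3.3× activity: 0.22 × 3.3 = 0.726.
Non-CYP routes (78%) are unchanged.
New clearance relative to baseline: 0.726 + 0.78 = 1.506.
Steady-state plasma level ∝ 1/CL, so new value = 31.7 / 1.506 = 21.0 μmol/L.

21.0 μmol/L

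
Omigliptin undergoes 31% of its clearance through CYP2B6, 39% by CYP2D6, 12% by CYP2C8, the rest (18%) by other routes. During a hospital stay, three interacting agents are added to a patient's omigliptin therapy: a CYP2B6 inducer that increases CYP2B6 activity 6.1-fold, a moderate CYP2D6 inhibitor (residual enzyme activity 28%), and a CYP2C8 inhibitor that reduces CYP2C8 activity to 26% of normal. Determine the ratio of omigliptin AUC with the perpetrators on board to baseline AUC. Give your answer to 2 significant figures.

0.45

The CYP2B6 pathway (31% of clearance) is boosted to 6.1× activity: 0.31 × 6.1 = 1.891.
The CYP2D6 pathway (39% of clearance) is reduced to 0.28× activity: 0.39 × 0.28 = 0.1092.
The CYP2C8 pathway (12% of clearance) falls to 0.26× activity: 0.12 × 0.26 = 0.0312.
The remaining 18% of clearance is unaffected.
New clearance relative to baseline: 1.891 + 0.1092 + 0.0312 + 0.18 = 2.2114.
AUC ∝ 1/CL: fold-change = 1 / 2.2114 = 0.45.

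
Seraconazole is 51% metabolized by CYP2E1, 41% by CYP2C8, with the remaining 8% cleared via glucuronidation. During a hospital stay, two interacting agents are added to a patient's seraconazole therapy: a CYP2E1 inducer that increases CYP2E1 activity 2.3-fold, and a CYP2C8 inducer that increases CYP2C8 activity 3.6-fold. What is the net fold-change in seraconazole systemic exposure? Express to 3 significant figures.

0.366

The CYP2E1 pathway (51% of clearance) rises to 2.3× activity: 0.51 × 2.3 = 1.173.
The CYP2C8 pathway (41% of clearance) is boosted to 3.6× activity: 0.41 × 3.6 = 1.476.
Non-CYP routes (8%) are unchanged.
CL_new/CL_old = 1.173 + 1.476 + 0.08 = 2.729.
Systemic exposure ∝ 1/CL: fold-change = 1 / 2.729 = 0.366.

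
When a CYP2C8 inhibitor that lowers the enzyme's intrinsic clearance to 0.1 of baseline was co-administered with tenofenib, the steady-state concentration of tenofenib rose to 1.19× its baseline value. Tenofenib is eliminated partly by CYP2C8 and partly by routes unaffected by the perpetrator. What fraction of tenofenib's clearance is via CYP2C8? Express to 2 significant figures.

CL'/CL = 1 / 1.19 = 0.8403
0.1·fm + (1 − fm) = 0.8403
fm = (0.8403 − 1) / (0.1 − 1) = 0.18

0.18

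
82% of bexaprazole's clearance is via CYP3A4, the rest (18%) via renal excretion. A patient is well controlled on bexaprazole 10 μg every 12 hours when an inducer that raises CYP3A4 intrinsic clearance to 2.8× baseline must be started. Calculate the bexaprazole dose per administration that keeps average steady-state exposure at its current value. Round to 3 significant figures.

CYP3A4: 0.82 × 2.8 = 2.296
Other: 0.18 (unchanged)
Relative clearance = 2.296 + 0.18 = 2.476.
Exposure is unchanged when dose changes in proportion to clearance. New dose = 10 μg × 2.476 = 24.8 μg.

24.8 μg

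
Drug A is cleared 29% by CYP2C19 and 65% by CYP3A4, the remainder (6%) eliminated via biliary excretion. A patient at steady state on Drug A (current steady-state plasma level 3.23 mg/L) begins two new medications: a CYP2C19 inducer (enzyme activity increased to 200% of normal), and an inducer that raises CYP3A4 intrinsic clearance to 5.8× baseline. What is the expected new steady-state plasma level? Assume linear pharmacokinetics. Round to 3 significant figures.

The CYP2C19 pathway (29% of clearance) increases to 2× activity: 0.29 × 2 = 0.58.
The CYP3A4 pathway (65% of clearance) increases to 5.8× activity: 0.65 × 5.8 = 3.77.
Non-CYP routes (6%) are unchanged.
CL_new/CL_old = 0.58 + 3.77 + 0.06 = 4.41.
Steady-state plasma level ∝ 1/CL: new value = 3.23 / 4.41 = 0.732 mg/L.

0.732 mg/L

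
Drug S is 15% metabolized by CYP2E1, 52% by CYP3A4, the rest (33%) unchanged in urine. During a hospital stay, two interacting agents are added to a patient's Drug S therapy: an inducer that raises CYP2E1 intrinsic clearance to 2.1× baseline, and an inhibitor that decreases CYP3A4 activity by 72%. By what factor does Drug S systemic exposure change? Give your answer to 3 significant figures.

CYP2E1: 0.15 × 2.1 = 0.315
CYP3A4: 0.52 × 0.28 = 0.1456
Other: 0.33 (unchanged)
Relative clearance = 0.315 + 0.1456 + 0.33 = 0.7906.
Because systemic exposure varies inversely with clearance, the combined effect is 1 / 0.7906 = 1.26.

1.26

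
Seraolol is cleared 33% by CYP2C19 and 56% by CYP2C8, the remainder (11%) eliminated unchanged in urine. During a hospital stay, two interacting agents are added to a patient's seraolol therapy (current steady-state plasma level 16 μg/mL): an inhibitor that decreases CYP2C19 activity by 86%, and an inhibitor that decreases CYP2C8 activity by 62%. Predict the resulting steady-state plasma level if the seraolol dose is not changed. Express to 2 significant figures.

43 μg/mL

CYP2C19: 0.33 × 0.14 = 0.0462
CYP2C8: 0.56 × 0.38 = 0.2128
Other: 0.11 (unchanged)
New clearance relative to baseline: 0.0462 + 0.2128 + 0.11 = 0.369.
Steady-state plasma level ∝ 1/CL: new value = 16 / 0.369 = 43 μg/mL.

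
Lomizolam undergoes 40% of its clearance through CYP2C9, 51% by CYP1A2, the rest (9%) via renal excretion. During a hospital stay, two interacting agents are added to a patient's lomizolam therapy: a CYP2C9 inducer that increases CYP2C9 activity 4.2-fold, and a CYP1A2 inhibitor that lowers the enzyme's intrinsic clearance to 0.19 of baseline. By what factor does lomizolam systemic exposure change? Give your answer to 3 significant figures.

The CYP2C9 pathway (40% of clearance) increases to 4.2× activity: 0.4 × 4.2 = 1.68.
The CYP1A2 pathway (51% of clearance) falls to 0.19× activity: 0.51 × 0.19 = 0.0969.
The remaining 9% of clearance is unaffected.
Relative clearance = 1.68 + 0.0969 + 0.09 = 1.8669.
Net systemic exposure ratio = 1 / 1.8669 = 0.536.

0.536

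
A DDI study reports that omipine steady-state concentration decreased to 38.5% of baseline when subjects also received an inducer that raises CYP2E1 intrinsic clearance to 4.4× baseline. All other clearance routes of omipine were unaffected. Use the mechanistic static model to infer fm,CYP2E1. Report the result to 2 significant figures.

Let x = fm,CYP2E1. Because steady-state concentration ∝ 1/CL, relative clearance rose to 1/0.385 = 2.597.
Only the CYP2E1 route changed, so 2.597 = x·4.4 + (1 − x), giving x = 0.47.

0.47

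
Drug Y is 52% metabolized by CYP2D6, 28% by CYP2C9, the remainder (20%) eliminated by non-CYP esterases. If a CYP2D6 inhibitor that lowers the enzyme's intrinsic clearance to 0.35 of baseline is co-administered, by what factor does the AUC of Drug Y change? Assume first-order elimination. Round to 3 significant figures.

1.51

The CYP2D6 pathway (52% of clearance) is reduced to 0.35× activity: 0.52 × 0.35 = 0.182.
CYP2C9 (28%) and the residual 20% are unaffected.
CL_new/CL_old = 0.182 + 0.28 + 0.2 = 0.662.
AUC ratio = CL_old/CL_new = 1 / 0.662 = 1.51.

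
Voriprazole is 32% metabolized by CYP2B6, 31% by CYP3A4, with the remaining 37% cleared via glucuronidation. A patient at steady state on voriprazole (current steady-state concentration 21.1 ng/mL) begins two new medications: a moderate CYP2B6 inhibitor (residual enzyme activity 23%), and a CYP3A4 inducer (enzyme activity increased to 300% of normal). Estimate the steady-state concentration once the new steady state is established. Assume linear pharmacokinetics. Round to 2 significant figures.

15 ng/mL

The CYP2B6 pathway (32% of clearance) drops to 0.23× activity: 0.32 × 0.23 = 0.0736.
The CYP3A4 pathway (31% of clearance) rises to 3× activity: 0.31 × 3 = 0.93.
The remaining 37% of clearance is unaffected.
Relative clearance = 0.0736 + 0.93 + 0.37 = 1.3736.
Dividing the baseline by the relative clearance: 21.1 / 1.3736 = 15 ng/mL.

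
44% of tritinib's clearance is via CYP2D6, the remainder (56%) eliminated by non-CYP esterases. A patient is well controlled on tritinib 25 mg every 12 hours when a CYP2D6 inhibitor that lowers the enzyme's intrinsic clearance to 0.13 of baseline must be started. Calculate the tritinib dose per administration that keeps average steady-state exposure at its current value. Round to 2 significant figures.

15 mg

The CYP2D6 pathway (44% of clearance) is reduced to 0.13× activity: 0.44 × 0.13 = 0.0572.
The remaining 56% of clearance is unaffected.
CL_new/CL_old = 0.0572 + 0.56 = 0.6172.
Css,avg = (dose rate)/CL, so holding Css fixed requires dose ∝ CL: 25 × 0.6172 = 15 mg.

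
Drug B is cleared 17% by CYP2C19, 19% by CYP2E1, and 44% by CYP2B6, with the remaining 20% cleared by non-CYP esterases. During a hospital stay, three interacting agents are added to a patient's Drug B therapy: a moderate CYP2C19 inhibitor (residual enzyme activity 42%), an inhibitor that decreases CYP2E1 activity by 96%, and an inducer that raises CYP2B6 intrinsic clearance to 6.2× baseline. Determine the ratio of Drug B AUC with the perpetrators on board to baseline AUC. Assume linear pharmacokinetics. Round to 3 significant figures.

0.333

CYP2C19: 0.17 × 0.42 = 0.0714
CYP2E1: 0.19 × 0.04 = 0.0076
CYP2B6: 0.44 × 6.2 = 2.728
Other: 0.2 (unchanged)
CL_new/CL_old = 0.0714 + 0.0076 + 2.728 + 0.2 = 3.007.
AUC ∝ 1/CL: fold-change = 1 / 3.007 = 0.333.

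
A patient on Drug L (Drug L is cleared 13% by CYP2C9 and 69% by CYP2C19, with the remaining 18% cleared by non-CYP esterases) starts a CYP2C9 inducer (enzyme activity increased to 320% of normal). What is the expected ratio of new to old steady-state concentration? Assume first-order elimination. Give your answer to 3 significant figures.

0.778

CYP2C9: 0.13 × 3.2 = 0.416
CYP2C19: 0.69 (unchanged)
Other: 0.18 (unchanged)
New clearance relative to baseline: 0.416 + 0.69 + 0.18 = 1.286.
Steady-state concentration ratio = CL_old/CL_new = 1 / 1.286 = 0.778.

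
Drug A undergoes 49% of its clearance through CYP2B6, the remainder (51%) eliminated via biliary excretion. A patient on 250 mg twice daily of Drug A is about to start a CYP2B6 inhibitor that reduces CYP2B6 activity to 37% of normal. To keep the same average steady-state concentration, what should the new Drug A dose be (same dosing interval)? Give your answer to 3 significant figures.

The CYP2B6 pathway (49% of clearance) is reduced to 0.37× activity: 0.49 × 0.37 = 0.1813.
Non-CYP routes (51%) are unchanged.
New clearance relative to baseline: 0.1813 + 0.51 = 0.6913.
To maintain the same steady-state level, dose must scale with clearance: new dose = 250 × 0.6913 = 173 mg.

173 mg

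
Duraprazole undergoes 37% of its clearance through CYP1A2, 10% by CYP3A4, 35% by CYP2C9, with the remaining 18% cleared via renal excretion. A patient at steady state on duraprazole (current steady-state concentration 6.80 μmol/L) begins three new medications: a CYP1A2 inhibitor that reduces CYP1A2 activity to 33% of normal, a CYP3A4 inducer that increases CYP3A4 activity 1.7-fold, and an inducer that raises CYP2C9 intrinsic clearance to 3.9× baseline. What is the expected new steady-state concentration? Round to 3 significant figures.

The CYP1A2 pathway (37% of clearance) is reduced to 0.33× activity: 0.37 × 0.33 = 0.1221.
The CYP3A4 pathway (10% of clearance) is boosted to 1.7× activity: 0.1 × 1.7 = 0.17.
The CYP2C9 pathway (35% of clearance) increases to 3.9× activity: 0.35 × 3.9 = 1.365.
Non-CYP routes (18%) are unchanged.
New clearance relative to baseline: 0.1221 + 0.17 + 1.365 + 0.18 = 1.8371.
Steady-state concentration ∝ 1/CL: new value = 6.80 / 1.8371 = 3.70 μmol/L.

3.70 μmol/L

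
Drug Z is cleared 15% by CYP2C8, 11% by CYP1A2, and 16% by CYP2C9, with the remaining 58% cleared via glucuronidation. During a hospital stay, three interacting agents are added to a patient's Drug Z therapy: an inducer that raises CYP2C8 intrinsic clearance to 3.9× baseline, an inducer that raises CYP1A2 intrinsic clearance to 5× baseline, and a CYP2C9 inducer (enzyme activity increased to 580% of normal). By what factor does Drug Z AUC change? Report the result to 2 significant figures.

CYP2C8: 0.15 × 3.9 = 0.585
CYP1A2: 0.11 × 5 = 0.55
CYP2C9: 0.16 × 5.8 = 0.928
Other: 0.58 (unchanged)
CL_new/CL_old = 0.585 + 0.55 + 0.928 + 0.58 = 2.643.
Net AUC ratio = 1 / 2.643 = 0.38.

0.38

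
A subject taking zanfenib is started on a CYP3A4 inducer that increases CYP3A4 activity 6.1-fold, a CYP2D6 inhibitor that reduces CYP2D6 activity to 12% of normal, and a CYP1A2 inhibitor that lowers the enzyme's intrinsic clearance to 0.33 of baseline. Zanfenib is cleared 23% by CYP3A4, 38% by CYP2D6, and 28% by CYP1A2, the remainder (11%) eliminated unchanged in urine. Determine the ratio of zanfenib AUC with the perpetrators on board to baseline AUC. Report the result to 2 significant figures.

The CYP3A4 pathway (23% of clearance) rises to 6.1× activity: 0.23 × 6.1 = 1.403.
The CYP2D6 pathway (38% of clearance) falls to 0.12× activity: 0.38 × 0.12 = 0.0456.
The CYP1A2 pathway (28% of clearance) drops to 0.33× activity: 0.28 × 0.33 = 0.0924.
Non-CYP routes (11%) are unchanged.
New clearance relative to baseline: 1.403 + 0.0456 + 0.0924 + 0.11 = 1.651.
AUC ∝ 1/CL: fold-change = 1 / 1.651 = 0.61.

0.61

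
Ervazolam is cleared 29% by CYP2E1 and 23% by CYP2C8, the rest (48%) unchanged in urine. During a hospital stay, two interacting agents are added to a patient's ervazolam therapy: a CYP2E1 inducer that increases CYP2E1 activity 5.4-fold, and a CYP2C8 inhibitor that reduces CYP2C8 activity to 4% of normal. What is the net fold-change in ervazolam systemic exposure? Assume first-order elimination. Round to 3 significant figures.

The CYP2E1 pathway (29% of clearance) increases to 5.4× activity: 0.29 × 5.4 = 1.566.
The CYP2C8 pathway (23% of clearance) drops to 0.04× activity: 0.23 × 0.04 = 0.0092.
The remaining 48% of clearance is unaffected.
Relative clearance = 1.566 + 0.0092 + 0.48 = 2.0552.
Because systemic exposure varies inversely with clearance, the combined effect is 1 / 2.0552 = 0.487.

0.487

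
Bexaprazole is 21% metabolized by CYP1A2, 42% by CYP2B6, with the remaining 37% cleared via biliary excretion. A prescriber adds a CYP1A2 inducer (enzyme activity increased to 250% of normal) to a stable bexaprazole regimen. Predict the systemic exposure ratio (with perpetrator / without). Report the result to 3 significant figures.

0.760

The CYP1A2 pathway (21% of clearance) rises to 2.5× activity: 0.21 × 2.5 = 0.525.
CYP2B6 (42%) and the residual 37% are unaffected.
Relative clearance = 0.525 + 0.42 + 0.37 = 1.315.
Systemic exposure is inversely proportional to clearance, so the fold-change is 1 / 1.315 = 0.760.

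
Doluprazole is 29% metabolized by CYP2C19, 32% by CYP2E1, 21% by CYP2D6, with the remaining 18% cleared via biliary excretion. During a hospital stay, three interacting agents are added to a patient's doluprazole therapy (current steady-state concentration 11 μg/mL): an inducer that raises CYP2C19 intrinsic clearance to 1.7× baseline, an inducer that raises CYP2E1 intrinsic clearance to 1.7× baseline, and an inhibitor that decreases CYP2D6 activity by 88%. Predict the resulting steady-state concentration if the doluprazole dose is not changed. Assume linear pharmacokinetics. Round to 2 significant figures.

CYP2C19: 0.29 × 1.7 = 0.493
CYP2E1: 0.32 × 1.7 = 0.544
CYP2D6: 0.21 × 0.12 = 0.0252
Other: 0.18 (unchanged)
Relative clearance = 0.493 + 0.544 + 0.0252 + 0.18 = 1.2422.
Dividing the baseline by the relative clearance: 11 / 1.2422 = 8.9 μg/mL.

8.9 μg/mL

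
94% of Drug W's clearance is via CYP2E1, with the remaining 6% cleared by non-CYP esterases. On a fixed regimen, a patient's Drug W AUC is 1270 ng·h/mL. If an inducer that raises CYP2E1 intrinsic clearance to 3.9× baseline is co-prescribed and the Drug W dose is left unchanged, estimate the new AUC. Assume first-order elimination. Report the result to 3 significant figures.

341 ng·h/mL

CYP2E1: 0.94 × 3.9 = 3.666
Other: 0.06 (unchanged)
New clearance relative to baseline: 3.666 + 0.06 = 3.726.
With dosing unchanged, AUC scales as 1/CL: 1270 / 3.726 = 341 ng·h/mL.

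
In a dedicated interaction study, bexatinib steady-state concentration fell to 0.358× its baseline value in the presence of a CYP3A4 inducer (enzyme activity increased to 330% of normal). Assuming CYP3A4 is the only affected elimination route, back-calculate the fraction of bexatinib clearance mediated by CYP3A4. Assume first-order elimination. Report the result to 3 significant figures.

0.780

Let fm be the CYP3A4 fraction. New clearance relative to baseline = fm × 3.3 + (1 − fm).
Steady-state concentration ratio = 1 / (new CL fraction), so new CL fraction = 1 / 0.358 = 2.793.
fm × 3.3 + 1 − fm = 2.793  ⇒  fm × (3.3 − 1) = 1.793  ⇒  fm = 0.780.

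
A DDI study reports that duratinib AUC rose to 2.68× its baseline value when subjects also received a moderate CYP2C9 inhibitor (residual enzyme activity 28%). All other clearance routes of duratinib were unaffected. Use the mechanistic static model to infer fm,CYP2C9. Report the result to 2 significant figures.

0.87

Let x = fm,CYP2C9. Because AUC ∝ 1/CL, relative clearance fell to 1/2.68 = 0.3731.
Setting x·0.28 + (1 − x) = 0.3731 and solving: x = (0.3731 − 1)/(0.28 − 1) = 0.87.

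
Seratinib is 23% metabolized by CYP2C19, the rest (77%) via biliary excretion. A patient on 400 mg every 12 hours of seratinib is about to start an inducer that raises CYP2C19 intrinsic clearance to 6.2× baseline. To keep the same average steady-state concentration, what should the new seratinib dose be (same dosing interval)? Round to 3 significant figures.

The CYP2C19 pathway (23% of clearance) increases to 6.2× activity: 0.23 × 6.2 = 1.426.
The remaining 77% of clearance is unaffected.
New clearance relative to baseline: 1.426 + 0.77 = 2.196.
Exposure is unchanged when dose changes in proportion to clearance. New dose = 400 mg × 2.196 = 878 mg.

878 mg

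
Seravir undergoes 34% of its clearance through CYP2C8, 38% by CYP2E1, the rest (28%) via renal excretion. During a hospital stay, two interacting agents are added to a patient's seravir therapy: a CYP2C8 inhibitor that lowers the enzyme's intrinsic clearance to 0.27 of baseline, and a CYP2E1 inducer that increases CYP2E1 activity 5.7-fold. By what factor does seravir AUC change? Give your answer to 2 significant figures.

CYP2C8: 0.34 × 0.27 = 0.0918
CYP2E1: 0.38 × 5.7 = 2.166
Other: 0.28 (unchanged)
New clearance relative to baseline: 0.0918 + 2.166 + 0.28 = 2.5378.
AUC ∝ 1/CL: fold-change = 1 / 2.5378 = 0.39.

0.39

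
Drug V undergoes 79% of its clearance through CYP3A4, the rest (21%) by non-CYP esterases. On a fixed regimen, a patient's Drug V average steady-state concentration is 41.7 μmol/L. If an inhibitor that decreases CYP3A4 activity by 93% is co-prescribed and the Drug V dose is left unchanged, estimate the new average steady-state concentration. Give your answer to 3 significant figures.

157 μmol/L

CYP3A4: 0.79 × 0.07 = 0.0553
Other: 0.21 (unchanged)
New clearance relative to baseline: 0.0553 + 0.21 = 0.2653.
With dosing unchanged, average steady-state concentration scales as 1/CL: 41.7 / 0.2653 = 157 μmol/L.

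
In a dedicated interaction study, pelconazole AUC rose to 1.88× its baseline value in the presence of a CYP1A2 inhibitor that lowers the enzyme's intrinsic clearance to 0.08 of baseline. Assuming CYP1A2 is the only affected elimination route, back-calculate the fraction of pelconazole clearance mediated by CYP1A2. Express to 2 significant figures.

Let x = fm,CYP1A2. Because AUC ∝ 1/CL, relative clearance fell to 1/1.88 = 0.5319.
Only the CYP1A2 route changed, so 0.5319 = x·0.08 + (1 − x), giving x = 0.51.

0.51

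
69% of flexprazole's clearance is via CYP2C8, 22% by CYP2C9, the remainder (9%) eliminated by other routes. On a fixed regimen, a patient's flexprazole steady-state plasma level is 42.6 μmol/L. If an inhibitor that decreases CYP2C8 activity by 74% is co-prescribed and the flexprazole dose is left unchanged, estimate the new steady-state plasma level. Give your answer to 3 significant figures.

87.0 μmol/L

The CYP2C8 pathway (69% of clearance) is reduced to 0.26× activity: 0.69 × 0.26 = 0.1794.
CYP2C9 (22%) and the residual 9% are unaffected.
CL_new/CL_old = 0.1794 + 0.22 + 0.09 = 0.4894.
With dosing unchanged, steady-state plasma level scales as 1/CL: 42.6 / 0.4894 = 87.0 μmol/L.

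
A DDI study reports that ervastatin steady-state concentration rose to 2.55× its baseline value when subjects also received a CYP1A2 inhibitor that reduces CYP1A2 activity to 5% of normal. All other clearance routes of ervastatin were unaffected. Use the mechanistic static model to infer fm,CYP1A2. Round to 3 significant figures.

Let x = fm,CYP1A2. Because steady-state concentration ∝ 1/CL, relative clearance fell to 1/2.55 = 0.3922.
Setting x·0.05 + (1 − x) = 0.3922 and solving: x = (0.3922 − 1)/(0.05 − 1) = 0.640.

0.640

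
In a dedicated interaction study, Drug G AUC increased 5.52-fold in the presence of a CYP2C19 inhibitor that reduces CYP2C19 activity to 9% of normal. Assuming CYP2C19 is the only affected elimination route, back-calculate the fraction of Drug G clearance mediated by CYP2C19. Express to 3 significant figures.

CL'/CL = 1 / 5.52 = 0.1812
0.09·fm + (1 − fm) = 0.1812
fm = (0.1812 − 1) / (0.09 − 1) = 0.900

0.900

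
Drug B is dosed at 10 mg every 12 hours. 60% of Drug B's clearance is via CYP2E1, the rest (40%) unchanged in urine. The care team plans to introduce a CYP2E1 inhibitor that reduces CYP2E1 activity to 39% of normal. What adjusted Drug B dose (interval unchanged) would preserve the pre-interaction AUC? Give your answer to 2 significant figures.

6.3 mg

The CYP2E1 pathway (60% of clearance) is reduced to 0.39× activity: 0.6 × 0.39 = 0.234.
Non-CYP routes (40%) are unchanged.
Relative clearance = 0.234 + 0.4 = 0.634.
Exposure is unchanged when dose changes in proportion to clearance. New dose = 10 mg × 0.634 = 6.3 mg.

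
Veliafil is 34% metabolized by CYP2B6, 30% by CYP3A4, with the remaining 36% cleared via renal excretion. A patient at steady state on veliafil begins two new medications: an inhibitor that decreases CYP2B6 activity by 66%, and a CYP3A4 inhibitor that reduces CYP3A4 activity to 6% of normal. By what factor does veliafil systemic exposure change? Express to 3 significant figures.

2.03

The CYP2B6 pathway (34% of clearance) falls to 0.34× activity: 0.34 × 0.34 = 0.1156.
The CYP3A4 pathway (30% of clearance) falls to 0.06× activity: 0.3 × 0.06 = 0.018.
The remaining 36% of clearance is unaffected.
Relative clearance = 0.1156 + 0.018 + 0.36 = 0.4936.
Systemic exposure ∝ 1/CL: fold-change = 1 / 0.4936 = 2.03.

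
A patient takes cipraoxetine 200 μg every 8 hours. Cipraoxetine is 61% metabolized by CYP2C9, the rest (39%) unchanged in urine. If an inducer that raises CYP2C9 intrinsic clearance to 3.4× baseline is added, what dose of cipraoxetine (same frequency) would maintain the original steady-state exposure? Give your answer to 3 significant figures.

CYP2C9: 0.61 × 3.4 = 2.074
Other: 0.39 (unchanged)
CL_new/CL_old = 2.074 + 0.39 = 2.464.
Css,avg = (dose rate)/CL, so holding Css fixed requires dose ∝ CL: 200 × 2.464 = 493 μg.

493 μg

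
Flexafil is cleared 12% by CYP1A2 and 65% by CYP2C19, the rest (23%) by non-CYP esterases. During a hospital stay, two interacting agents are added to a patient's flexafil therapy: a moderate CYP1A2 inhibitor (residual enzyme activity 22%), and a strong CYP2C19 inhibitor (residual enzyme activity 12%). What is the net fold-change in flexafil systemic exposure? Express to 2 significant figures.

3.0

The CYP1A2 pathway (12% of clearance) falls to 0.22× activity: 0.12 × 0.22 = 0.0264.
The CYP2C19 pathway (65% of clearance) falls to 0.12× activity: 0.65 × 0.12 = 0.078.
Non-CYP routes (23%) are unchanged.
CL_new/CL_old = 0.0264 + 0.078 + 0.23 = 0.3344.
Systemic exposure ∝ 1/CL: fold-change = 1 / 0.3344 = 3.0.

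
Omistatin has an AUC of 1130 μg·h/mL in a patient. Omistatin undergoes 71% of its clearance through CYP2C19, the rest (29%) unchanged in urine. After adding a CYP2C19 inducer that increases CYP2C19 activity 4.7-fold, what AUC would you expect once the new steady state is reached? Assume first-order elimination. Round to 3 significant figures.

The CYP2C19 pathway (71% of clearance) increases to 4.7× activity: 0.71 × 4.7 = 3.337.
Non-CYP routes (29%) are unchanged.
Relative clearance = 3.337 + 0.29 = 3.627.
AUC ∝ 1/CL, so new value = 1130 / 3.627 = 312 μg·h/mL.

312 μg·h/mL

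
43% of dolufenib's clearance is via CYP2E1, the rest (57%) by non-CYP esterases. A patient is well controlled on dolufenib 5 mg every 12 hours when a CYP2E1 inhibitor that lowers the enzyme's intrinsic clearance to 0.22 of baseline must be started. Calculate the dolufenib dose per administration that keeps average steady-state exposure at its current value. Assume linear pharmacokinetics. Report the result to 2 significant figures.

3.3 mg

The CYP2E1 pathway (43% of clearance) falls to 0.22× activity: 0.43 × 0.22 = 0.0946.
The remaining 57% of clearance is unaffected.
Relative clearance = 0.0946 + 0.57 = 0.6646.
Exposure is unchanged when dose changes in proportion to clearance. New dose = 5 mg × 0.6646 = 3.3 mg.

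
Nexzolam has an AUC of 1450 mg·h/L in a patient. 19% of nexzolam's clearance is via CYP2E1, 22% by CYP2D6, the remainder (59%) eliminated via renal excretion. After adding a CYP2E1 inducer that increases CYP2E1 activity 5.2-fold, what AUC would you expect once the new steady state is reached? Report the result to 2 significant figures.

The CYP2E1 pathway (19% of clearance) rises to 5.2× activity: 0.19 × 5.2 = 0.988.
CYP2D6 (22%) and the residual 59% are unaffected.
New clearance relative to baseline: 0.988 + 0.22 + 0.59 = 1.798.
With dosing unchanged, AUC scales as 1/CL: 1450 / 1.798 = 8.1 × 10² mg·h/L.

8.1 × 10² mg·h/L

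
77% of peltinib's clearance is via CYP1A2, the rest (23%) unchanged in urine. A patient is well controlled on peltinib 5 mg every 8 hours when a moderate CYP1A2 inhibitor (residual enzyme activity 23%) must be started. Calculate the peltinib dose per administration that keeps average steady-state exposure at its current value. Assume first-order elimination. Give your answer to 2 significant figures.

The CYP1A2 pathway (77% of clearance) drops to 0.23× activity: 0.77 × 0.23 = 0.1771.
Non-CYP routes (23%) are unchanged.
New clearance relative to baseline: 0.1771 + 0.23 = 0.4071.
Exposure is unchanged when dose changes in proportion to clearance. New dose = 5 mg × 0.4071 = 2.0 mg.

2.0 mg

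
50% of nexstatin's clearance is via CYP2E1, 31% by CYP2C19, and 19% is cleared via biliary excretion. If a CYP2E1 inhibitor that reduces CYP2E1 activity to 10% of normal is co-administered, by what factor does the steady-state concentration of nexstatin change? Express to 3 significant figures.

1.82

CYP2E1: 0.5 × 0.1 = 0.05
CYP2C19: 0.31 (unchanged)
Other: 0.19 (unchanged)
Relative clearance = 0.05 + 0.31 + 0.19 = 0.55.
Since steady-state concentration ∝ 1/CL, the ratio is 1 / 0.55 = 1.82.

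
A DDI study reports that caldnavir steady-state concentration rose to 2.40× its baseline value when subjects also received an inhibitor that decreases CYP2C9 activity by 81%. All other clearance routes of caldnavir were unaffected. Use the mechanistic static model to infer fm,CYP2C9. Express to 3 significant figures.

0.720

CL'/CL = 1 / 2.40 = 0.4167
0.19·fm + (1 − fm) = 0.4167
fm = (0.4167 − 1) / (0.19 − 1) = 0.720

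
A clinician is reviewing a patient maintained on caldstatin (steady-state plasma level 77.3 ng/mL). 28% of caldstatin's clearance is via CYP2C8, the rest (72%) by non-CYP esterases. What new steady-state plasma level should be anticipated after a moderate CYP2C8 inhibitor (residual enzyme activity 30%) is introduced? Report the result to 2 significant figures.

The CYP2C8 pathway (28% of clearance) is reduced to 0.3× activity: 0.28 × 0.3 = 0.084.
Non-CYP routes (72%) are unchanged.
New clearance relative to baseline: 0.084 + 0.72 = 0.804.
New steady-state plasma level = baseline ÷ relative clearance = 77.3 / 0.804 = 96 ng/mL.

96 ng/mL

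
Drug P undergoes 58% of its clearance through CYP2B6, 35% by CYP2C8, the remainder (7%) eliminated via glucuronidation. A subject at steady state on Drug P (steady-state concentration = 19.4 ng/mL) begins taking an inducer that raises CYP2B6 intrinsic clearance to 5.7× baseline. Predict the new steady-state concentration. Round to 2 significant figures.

5.2 ng/mL

The CYP2B6 pathway (58% of clearance) is boosted to 5.7× activity: 0.58 × 5.7 = 3.306.
CYP2C8 (35%) and the residual 7% are unaffected.
Relative clearance = 3.306 + 0.35 + 0.07 = 3.726.
New steady-state concentration = baseline ÷ relative clearance = 19.4 / 3.726 = 5.2 ng/mL.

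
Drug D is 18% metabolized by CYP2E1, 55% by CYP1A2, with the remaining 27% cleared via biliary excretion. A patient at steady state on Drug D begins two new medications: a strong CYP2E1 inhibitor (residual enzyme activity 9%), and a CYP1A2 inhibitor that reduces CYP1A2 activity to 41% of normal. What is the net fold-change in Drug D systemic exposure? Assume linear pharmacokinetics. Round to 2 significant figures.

The CYP2E1 pathway (18% of clearance) drops to 0.09× activity: 0.18 × 0.09 = 0.0162.
The CYP1A2 pathway (55% of clearance) is reduced to 0.41× activity: 0.55 × 0.41 = 0.2255.
Non-CYP routes (27%) are unchanged.
New clearance relative to baseline: 0.0162 + 0.2255 + 0.27 = 0.5117.
Systemic exposure ∝ 1/CL: fold-change = 1 / 0.5117 = 2.0.

2.0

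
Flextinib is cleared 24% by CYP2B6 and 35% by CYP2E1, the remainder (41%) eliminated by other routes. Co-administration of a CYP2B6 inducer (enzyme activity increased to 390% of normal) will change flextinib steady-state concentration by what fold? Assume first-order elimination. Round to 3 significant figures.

0.590

The CYP2B6 pathway (24% of clearance) increases to 3.9× activity: 0.24 × 3.9 = 0.936.
CYP2E1 (35%) and the residual 41% are unaffected.
CL_new/CL_old = 0.936 + 0.35 + 0.41 = 1.696.
Steady-state concentration ratio = CL_old/CL_new = 1 / 1.696 = 0.590.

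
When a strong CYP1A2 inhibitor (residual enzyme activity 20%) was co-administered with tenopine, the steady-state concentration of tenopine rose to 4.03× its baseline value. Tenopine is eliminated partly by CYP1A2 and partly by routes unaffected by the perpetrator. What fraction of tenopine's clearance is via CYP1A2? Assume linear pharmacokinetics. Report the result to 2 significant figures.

0.94

CL'/CL = 1 / 4.03 = 0.2481
0.2·fm + (1 − fm) = 0.2481
fm = (0.2481 − 1) / (0.2 − 1) = 0.94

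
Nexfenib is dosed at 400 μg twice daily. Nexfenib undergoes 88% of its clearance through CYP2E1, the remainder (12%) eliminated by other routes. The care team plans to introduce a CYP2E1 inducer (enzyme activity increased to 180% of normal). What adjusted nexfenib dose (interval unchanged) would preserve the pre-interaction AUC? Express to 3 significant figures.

682 μg

The CYP2E1 pathway (88% of clearance) increases to 1.8× activity: 0.88 × 1.8 = 1.584.
Non-CYP routes (12%) are unchanged.
CL_new/CL_old = 1.584 + 0.12 = 1.704.
To maintain the same steady-state level, dose must scale with clearance: new dose = 400 × 1.704 = 682 μg.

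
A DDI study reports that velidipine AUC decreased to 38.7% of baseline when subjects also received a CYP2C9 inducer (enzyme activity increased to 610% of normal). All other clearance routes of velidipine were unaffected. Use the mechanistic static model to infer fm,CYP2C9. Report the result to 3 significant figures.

Call the CYP2C9 fraction fm. After the interaction, CL_new/CL_old = fm × 6.1 + (1 − fm).
AUC ratio = 1 / (new CL fraction), so new CL fraction = 1 / 0.387 = 2.584.
fm × 6.1 + 1 − fm = 2.584  ⇒  fm × (6.1 − 1) = 1.584  ⇒  fm = 0.311.

0.311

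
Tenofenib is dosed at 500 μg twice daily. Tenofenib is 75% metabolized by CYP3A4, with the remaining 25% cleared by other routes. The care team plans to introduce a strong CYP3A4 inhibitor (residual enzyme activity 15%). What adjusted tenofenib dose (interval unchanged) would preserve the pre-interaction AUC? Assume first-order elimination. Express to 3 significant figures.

The CYP3A4 pathway (75% of clearance) is reduced to 0.15× activity: 0.75 × 0.15 = 0.1125.
The remaining 25% of clearance is unaffected.
CL_new/CL_old = 0.1125 + 0.25 = 0.3625.
Exposure is unchanged when dose changes in proportion to clearance. New dose = 500 μg × 0.3625 = 181 μg.

181 μg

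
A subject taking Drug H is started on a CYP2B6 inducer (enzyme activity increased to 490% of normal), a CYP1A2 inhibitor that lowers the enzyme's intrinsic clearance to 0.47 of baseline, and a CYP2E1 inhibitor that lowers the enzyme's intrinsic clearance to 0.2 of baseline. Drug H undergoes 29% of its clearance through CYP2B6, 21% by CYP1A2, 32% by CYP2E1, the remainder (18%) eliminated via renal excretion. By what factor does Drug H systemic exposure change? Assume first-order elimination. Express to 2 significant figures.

The CYP2B6 pathway (29% of clearance) is boosted to 4.9× activity: 0.29 × 4.9 = 1.421.
The CYP1A2 pathway (21% of clearance) falls to 0.47× activity: 0.21 × 0.47 = 0.0987.
The CYP2E1 pathway (32% of clearance) is reduced to 0.2× activity: 0.32 × 0.2 = 0.064.
Non-CYP routes (18%) are unchanged.
CL_new/CL_old = 1.421 + 0.0987 + 0.064 + 0.18 = 1.7637.
Systemic exposure ∝ 1/CL: fold-change = 1 / 1.7637 = 0.57.

0.57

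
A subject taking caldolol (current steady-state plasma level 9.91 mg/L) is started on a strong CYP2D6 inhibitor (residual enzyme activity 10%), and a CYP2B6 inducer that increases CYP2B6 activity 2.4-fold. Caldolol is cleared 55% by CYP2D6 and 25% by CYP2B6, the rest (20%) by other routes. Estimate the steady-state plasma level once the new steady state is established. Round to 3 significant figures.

11.6 mg/L

The CYP2D6 pathway (55% of clearance) falls to 0.1× activity: 0.55 × 0.1 = 0.055.
The CYP2B6 pathway (25% of clearance) rises to 2.4× activity: 0.25 × 2.4 = 0.6.
Non-CYP routes (20%) are unchanged.
New clearance relative to baseline: 0.055 + 0.6 + 0.2 = 0.855.
New steady-state plasma level = 9.91 / 0.855 = 11.6 mg/L (concentration scales inversely with clearance).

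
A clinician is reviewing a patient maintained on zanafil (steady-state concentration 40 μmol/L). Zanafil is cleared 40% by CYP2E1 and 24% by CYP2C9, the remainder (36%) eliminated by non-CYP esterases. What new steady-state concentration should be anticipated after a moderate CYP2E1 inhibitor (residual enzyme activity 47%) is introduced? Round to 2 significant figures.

51 μmol/L

The CYP2E1 pathway (40% of clearance) is reduced to 0.47× activity: 0.4 × 0.47 = 0.188.
CYP2C9 (24%) and the residual 36% are unaffected.
New clearance relative to baseline: 0.188 + 0.24 + 0.36 = 0.788.
With dosing unchanged, steady-state concentration scales as 1/CL: 40 / 0.788 = 51 μmol/L.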